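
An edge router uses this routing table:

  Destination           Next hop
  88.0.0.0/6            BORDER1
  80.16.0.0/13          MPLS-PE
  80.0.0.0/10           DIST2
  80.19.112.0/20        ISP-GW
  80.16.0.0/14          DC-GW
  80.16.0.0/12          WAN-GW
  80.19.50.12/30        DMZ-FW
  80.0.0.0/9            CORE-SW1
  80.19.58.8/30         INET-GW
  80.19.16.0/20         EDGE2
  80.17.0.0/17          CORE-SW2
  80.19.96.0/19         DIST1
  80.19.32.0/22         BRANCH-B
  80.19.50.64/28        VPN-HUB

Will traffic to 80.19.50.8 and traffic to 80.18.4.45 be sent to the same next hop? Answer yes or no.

yes

80.19.50.8: longest match 80.16.0.0/14 -> DC-GW
80.18.4.45: longest match 80.16.0.0/14 -> DC-GW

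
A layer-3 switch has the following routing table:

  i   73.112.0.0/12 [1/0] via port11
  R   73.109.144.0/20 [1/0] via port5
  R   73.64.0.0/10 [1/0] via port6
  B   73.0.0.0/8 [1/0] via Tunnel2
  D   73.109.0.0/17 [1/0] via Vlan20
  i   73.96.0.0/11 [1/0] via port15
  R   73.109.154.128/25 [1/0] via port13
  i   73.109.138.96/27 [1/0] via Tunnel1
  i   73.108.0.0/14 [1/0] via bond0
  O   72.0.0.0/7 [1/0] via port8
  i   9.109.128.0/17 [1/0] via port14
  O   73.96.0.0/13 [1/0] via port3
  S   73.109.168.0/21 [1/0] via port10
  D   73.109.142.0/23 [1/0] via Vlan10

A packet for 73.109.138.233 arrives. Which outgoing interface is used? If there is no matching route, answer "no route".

Routes whose prefix contains 73.109.138.233:
  72.0.0.0/7 (72.0.0.0 - 73.255.255.255) -> port8
  73.0.0.0/8 (73.0.0.0 - 73.255.255.255) -> Tunnel2
  73.64.0.0/10 (73.64.0.0 - 73.127.255.255) -> port6
  73.96.0.0/11 (73.96.0.0 - 73.127.255.255) -> port15
  73.108.0.0/14 (73.108.0.0 - 73.111.255.255) -> bond0
More-specific entries that do NOT match:
  73.109.138.96/27 (73.109.138.96 - 73.109.138.127) does not contain 73.109.138.233
  73.109.154.128/25 (73.109.154.128 - 73.109.154.255) does not contain 73.109.138.233
  73.109.142.0/23 (73.109.142.0 - 73.109.143.255) does not contain 73.109.138.233
  73.109.168.0/21 (73.109.168.0 - 73.109.175.255) does not contain 73.109.138.233
  73.109.144.0/20 (73.109.144.0 - 73.109.159.255) does not contain 73.109.138.233
  73.109.0.0/17 (73.109.0.0 - 73.109.127.255) does not contain 73.109.138.233
  9.109.128.0/17 (9.109.128.0 - 9.109.255.255) does not contain 73.109.138.233
Longest matching prefix is /14 -> interface bond0.

bond0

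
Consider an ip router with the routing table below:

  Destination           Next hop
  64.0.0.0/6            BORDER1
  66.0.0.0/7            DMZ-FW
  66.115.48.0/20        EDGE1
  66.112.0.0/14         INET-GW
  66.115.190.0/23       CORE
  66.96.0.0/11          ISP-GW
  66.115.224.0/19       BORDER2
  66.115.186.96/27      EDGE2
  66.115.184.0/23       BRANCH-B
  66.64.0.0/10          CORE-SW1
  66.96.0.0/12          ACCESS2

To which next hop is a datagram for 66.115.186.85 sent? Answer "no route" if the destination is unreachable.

INET-GW

Routes whose prefix contains 66.115.186.85:
  64.0.0.0/6 (64.0.0.0 - 67.255.255.255) -> BORDER1
  66.0.0.0/7 (66.0.0.0 - 67.255.255.255) -> DMZ-FW
  66.64.0.0/10 (66.64.0.0 - 66.127.255.255) -> CORE-SW1
  66.96.0.0/11 (66.96.0.0 - 66.127.255.255) -> ISP-GW
  66.112.0.0/14 (66.112.0.0 - 66.115.255.255) -> INET-GW
More-specific entries that do NOT match:
  66.115.186.96/27 (66.115.186.96 - 66.115.186.127) does not contain 66.115.186.85
  66.115.190.0/23 (66.115.190.0 - 66.115.191.255) does not contain 66.115.186.85
  66.115.184.0/23 (66.115.184.0 - 66.115.185.255) does not contain 66.115.186.85
  66.115.48.0/20 (66.115.48.0 - 66.115.63.255) does not contain 66.115.186.85
  66.115.224.0/19 (66.115.224.0 - 66.115.255.255) does not contain 66.115.186.85
Longest matching prefix is /14 -> next hop INET-GW.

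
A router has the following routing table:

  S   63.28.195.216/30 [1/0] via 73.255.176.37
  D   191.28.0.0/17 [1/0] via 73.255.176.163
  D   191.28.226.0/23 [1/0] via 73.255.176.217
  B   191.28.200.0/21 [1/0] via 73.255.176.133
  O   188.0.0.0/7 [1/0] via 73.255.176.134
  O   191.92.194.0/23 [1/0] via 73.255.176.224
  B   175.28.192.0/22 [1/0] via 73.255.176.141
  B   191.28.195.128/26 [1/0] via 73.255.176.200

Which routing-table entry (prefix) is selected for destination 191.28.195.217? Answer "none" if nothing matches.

none

191.28.195.217 is outside every listed prefix and there is no default route.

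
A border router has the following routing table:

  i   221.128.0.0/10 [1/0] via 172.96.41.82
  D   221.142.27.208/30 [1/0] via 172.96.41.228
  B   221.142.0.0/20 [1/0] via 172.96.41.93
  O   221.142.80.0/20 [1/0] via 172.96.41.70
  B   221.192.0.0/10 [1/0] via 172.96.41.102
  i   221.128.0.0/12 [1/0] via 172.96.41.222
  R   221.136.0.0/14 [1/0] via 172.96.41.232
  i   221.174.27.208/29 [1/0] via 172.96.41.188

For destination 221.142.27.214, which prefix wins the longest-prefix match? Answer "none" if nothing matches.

221.128.0.0/12

Entries matching 221.142.27.214:
  221.128.0.0/10 (221.128.0.0 - 221.191.255.255)
  221.128.0.0/12 (221.128.0.0 - 221.143.255.255)
Most specific is 221.128.0.0/12.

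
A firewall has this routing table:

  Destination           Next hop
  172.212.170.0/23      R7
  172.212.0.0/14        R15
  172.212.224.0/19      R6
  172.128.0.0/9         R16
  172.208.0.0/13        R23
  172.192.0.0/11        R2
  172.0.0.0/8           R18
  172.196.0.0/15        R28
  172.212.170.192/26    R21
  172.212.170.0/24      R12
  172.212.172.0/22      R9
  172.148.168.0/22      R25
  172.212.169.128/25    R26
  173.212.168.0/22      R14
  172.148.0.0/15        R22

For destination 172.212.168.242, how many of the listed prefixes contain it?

5

Prefixes containing 172.212.168.242:
  172.0.0.0/8 (172.0.0.0 - 172.255.255.255)
  172.128.0.0/9 (172.128.0.0 - 172.255.255.255)
  172.192.0.0/11 (172.192.0.0 - 172.223.255.255)
  172.208.0.0/13 (172.208.0.0 - 172.215.255.255)
  172.212.0.0/14 (172.212.0.0 - 172.215.255.255)
Total matching entries: 5.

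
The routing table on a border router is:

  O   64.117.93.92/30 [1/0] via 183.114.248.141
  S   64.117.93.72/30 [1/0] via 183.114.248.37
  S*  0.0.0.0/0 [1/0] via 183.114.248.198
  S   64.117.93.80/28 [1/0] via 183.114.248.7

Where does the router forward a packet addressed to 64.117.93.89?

Routes whose prefix contains 64.117.93.89:
  0.0.0.0/0 (default, matches everything) -> 183.114.248.198
  64.117.93.80/28 (64.117.93.80 - 64.117.93.95) -> 183.114.248.7
More-specific entries that do NOT match:
  64.117.93.92/30 (64.117.93.92 - 64.117.93.95) does not contain 64.117.93.89
  64.117.93.72/30 (64.117.93.72 - 64.117.93.75) does not contain 64.117.93.89
Longest matching prefix is /28 -> next hop 183.114.248.7.

183.114.248.7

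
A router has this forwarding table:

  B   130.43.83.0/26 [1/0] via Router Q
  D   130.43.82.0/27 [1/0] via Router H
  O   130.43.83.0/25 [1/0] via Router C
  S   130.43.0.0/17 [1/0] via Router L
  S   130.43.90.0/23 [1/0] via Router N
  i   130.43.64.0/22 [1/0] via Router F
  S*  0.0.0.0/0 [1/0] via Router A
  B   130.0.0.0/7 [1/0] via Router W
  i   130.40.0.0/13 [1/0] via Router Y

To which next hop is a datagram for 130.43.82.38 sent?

Router L

Routes whose prefix contains 130.43.82.38:
  0.0.0.0/0 (default, matches everything) -> Router A
  130.0.0.0/7 (130.0.0.0 - 131.255.255.255) -> Router W
  130.40.0.0/13 (130.40.0.0 - 130.47.255.255) -> Router Y
  130.43.0.0/17 (130.43.0.0 - 130.43.127.255) -> Router L
More-specific entries that do NOT match:
  130.43.82.0/27 (130.43.82.0 - 130.43.82.31) does not contain 130.43.82.38
  130.43.83.0/26 (130.43.83.0 - 130.43.83.63) does not contain 130.43.82.38
  130.43.83.0/25 (130.43.83.0 - 130.43.83.127) does not contain 130.43.82.38
  130.43.90.0/23 (130.43.90.0 - 130.43.91.255) does not contain 130.43.82.38
  130.43.64.0/22 (130.43.64.0 - 130.43.67.255) does not contain 130.43.82.38
Longest matching prefix is /17 -> next hop Router L.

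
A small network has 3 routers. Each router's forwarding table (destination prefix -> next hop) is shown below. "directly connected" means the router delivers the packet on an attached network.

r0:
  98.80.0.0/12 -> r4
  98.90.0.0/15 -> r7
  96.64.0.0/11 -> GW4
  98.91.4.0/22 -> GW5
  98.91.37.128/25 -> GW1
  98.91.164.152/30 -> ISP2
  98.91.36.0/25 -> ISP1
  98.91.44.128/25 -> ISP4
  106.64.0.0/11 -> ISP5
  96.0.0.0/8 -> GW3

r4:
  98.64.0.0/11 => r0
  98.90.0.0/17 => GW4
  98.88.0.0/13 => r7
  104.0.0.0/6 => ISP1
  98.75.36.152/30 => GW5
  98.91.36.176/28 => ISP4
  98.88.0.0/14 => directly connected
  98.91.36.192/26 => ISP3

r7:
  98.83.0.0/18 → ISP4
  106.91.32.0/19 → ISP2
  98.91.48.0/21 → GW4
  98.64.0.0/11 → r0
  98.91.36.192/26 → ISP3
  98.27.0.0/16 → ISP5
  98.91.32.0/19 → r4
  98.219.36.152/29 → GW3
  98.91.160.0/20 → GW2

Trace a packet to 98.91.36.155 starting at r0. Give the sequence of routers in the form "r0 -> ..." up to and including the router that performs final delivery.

At r0: longest match for 98.91.36.155 is 98.90.0.0/15 -> r7
At r7: longest match for 98.91.36.155 is 98.91.32.0/19 -> r4
At r4: longest match for 98.91.36.155 is 98.88.0.0/14 -> directly connected

r0 -> r7 -> r4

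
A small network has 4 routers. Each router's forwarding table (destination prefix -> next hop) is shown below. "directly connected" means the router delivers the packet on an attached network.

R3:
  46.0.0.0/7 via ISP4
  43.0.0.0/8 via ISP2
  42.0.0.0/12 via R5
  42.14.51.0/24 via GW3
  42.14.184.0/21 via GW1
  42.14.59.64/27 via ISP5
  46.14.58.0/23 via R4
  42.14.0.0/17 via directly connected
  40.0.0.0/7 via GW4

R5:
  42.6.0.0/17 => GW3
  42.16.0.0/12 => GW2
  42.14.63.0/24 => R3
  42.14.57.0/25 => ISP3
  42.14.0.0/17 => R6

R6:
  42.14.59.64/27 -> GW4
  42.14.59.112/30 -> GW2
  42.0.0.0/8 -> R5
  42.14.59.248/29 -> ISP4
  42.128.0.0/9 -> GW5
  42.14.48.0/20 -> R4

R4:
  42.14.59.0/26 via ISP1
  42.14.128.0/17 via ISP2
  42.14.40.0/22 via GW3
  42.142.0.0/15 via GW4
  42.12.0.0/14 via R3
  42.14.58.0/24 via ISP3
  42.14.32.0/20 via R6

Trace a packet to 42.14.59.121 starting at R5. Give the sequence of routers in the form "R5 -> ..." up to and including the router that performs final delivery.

At R5: longest match for 42.14.59.121 is 42.14.0.0/17 -> R6
At R6: longest match for 42.14.59.121 is 42.14.48.0/20 -> R4
At R4: longest match for 42.14.59.121 is 42.12.0.0/14 -> R3
At R3: longest match for 42.14.59.121 is 42.14.0.0/17 -> directly connected

R5 -> R6 -> R4 -> R3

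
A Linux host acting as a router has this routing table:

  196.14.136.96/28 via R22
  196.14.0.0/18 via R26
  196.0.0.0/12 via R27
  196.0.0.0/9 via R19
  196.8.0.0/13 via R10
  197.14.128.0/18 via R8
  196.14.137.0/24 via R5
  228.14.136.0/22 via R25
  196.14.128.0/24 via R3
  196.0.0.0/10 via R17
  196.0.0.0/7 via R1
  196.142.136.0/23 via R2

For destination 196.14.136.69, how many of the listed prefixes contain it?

5

Prefixes containing 196.14.136.69:
  196.0.0.0/7 (196.0.0.0 - 197.255.255.255)
  196.0.0.0/9 (196.0.0.0 - 196.127.255.255)
  196.0.0.0/10 (196.0.0.0 - 196.63.255.255)
  196.0.0.0/12 (196.0.0.0 - 196.15.255.255)
  196.8.0.0/13 (196.8.0.0 - 196.15.255.255)
Total matching entries: 5.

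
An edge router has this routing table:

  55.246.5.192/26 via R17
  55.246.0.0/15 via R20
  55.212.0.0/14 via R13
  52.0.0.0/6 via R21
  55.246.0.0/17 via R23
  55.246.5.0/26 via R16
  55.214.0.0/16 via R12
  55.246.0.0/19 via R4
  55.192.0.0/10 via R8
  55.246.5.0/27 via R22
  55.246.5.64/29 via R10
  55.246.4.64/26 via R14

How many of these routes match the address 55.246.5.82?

5

Prefixes containing 55.246.5.82:
  52.0.0.0/6 (52.0.0.0 - 55.255.255.255)
  55.192.0.0/10 (55.192.0.0 - 55.255.255.255)
  55.246.0.0/15 (55.246.0.0 - 55.247.255.255)
  55.246.0.0/17 (55.246.0.0 - 55.246.127.255)
  55.246.0.0/19 (55.246.0.0 - 55.246.31.255)
Total matching entries: 5.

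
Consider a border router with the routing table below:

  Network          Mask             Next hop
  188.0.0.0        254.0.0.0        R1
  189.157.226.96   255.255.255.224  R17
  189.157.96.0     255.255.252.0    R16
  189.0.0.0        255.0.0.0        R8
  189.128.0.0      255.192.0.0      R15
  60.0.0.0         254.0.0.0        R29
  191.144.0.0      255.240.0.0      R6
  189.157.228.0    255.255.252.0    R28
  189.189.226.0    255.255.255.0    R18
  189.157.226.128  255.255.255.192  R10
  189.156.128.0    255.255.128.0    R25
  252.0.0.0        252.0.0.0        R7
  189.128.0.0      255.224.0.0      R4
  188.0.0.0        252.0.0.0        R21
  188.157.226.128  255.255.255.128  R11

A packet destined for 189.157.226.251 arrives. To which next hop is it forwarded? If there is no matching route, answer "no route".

R4

Routes whose prefix contains 189.157.226.251:
  188.0.0.0/6 (188.0.0.0 - 191.255.255.255) -> R21
  188.0.0.0/7 (188.0.0.0 - 189.255.255.255) -> R1
  189.0.0.0/8 (189.0.0.0 - 189.255.255.255) -> R8
  189.128.0.0/10 (189.128.0.0 - 189.191.255.255) -> R15
  189.128.0.0/11 (189.128.0.0 - 189.159.255.255) -> R4
More-specific entries that do NOT match:
  189.157.226.96/27 (189.157.226.96 - 189.157.226.127) does not contain 189.157.226.251
  189.157.226.128/26 (189.157.226.128 - 189.157.226.191) does not contain 189.157.226.251
  188.157.226.128/25 (188.157.226.128 - 188.157.226.255) does not contain 189.157.226.251
  189.189.226.0/24 (189.189.226.0 - 189.189.226.255) does not contain 189.157.226.251
  189.157.96.0/22 (189.157.96.0 - 189.157.99.255) does not contain 189.157.226.251
  189.157.228.0/22 (189.157.228.0 - 189.157.231.255) does not contain 189.157.226.251
  189.156.128.0/17 (189.156.128.0 - 189.156.255.255) does not contain 189.157.226.251
  191.144.0.0/12 (191.144.0.0 - 191.159.255.255) does not contain 189.157.226.251
Longest matching prefix is /11 -> next hop R4.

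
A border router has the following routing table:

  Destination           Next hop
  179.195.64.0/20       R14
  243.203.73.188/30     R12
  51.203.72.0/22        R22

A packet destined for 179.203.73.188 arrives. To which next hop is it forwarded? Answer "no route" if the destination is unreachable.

No entry's prefix contains 179.203.73.188; there is no default route.

no route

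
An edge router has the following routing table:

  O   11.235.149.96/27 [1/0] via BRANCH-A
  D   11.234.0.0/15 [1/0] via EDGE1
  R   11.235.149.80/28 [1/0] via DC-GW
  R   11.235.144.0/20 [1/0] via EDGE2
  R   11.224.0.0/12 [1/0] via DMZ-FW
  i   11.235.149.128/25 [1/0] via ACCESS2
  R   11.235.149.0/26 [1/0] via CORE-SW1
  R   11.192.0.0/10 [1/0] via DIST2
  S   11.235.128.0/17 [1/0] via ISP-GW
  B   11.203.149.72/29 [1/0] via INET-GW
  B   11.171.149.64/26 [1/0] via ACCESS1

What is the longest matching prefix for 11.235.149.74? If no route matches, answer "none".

Entries matching 11.235.149.74:
  11.192.0.0/10 (11.192.0.0 - 11.255.255.255)
  11.224.0.0/12 (11.224.0.0 - 11.239.255.255)
  11.234.0.0/15 (11.234.0.0 - 11.235.255.255)
  11.235.128.0/17 (11.235.128.0 - 11.235.255.255)
  11.235.144.0/20 (11.235.144.0 - 11.235.159.255)
Most specific is 11.235.144.0/20.

11.235.144.0/20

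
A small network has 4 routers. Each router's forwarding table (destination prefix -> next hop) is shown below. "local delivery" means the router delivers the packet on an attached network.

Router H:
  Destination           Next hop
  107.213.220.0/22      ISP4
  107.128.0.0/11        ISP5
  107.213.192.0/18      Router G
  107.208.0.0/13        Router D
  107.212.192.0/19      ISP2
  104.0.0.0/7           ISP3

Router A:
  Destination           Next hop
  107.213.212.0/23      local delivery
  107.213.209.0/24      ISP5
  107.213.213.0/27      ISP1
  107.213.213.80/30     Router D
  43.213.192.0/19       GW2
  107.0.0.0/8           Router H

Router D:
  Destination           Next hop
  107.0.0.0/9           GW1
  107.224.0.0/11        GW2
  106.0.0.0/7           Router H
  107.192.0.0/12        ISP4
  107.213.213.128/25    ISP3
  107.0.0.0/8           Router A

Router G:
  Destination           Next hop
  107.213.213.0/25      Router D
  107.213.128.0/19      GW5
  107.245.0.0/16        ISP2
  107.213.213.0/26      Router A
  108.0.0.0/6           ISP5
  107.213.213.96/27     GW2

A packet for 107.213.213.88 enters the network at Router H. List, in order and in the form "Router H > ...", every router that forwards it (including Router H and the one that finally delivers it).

Router H > Router G > Router D > Router A

At Router H: longest match for 107.213.213.88 is 107.213.192.0/18 -> Router G
At Router G: longest match for 107.213.213.88 is 107.213.213.0/25 -> Router D
At Router D: longest match for 107.213.213.88 is 107.0.0.0/8 -> Router A
At Router A: longest match for 107.213.213.88 is 107.213.212.0/23 -> local delivery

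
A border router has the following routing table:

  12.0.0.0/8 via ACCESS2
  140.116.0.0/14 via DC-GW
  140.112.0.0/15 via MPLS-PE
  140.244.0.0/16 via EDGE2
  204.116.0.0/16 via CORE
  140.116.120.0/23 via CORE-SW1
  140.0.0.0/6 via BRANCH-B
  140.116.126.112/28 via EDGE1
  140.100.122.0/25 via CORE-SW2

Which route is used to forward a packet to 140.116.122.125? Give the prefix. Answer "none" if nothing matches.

Entries matching 140.116.122.125:
  140.0.0.0/6 (140.0.0.0 - 143.255.255.255)
  140.116.0.0/14 (140.116.0.0 - 140.119.255.255)
Most specific is 140.116.0.0/14.

140.116.0.0/14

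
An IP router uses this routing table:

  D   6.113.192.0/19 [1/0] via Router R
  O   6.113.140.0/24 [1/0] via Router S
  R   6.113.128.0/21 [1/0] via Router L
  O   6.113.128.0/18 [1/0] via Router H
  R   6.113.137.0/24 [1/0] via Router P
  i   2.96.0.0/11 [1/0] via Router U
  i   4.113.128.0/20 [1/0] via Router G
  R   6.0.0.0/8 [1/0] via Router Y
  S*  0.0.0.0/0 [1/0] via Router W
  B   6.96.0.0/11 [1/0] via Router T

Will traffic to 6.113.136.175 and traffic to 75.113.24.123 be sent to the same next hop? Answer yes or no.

6.113.136.175: longest match 6.113.128.0/18 -> Router H
75.113.24.123: longest match 0.0.0.0/0 -> Router W

no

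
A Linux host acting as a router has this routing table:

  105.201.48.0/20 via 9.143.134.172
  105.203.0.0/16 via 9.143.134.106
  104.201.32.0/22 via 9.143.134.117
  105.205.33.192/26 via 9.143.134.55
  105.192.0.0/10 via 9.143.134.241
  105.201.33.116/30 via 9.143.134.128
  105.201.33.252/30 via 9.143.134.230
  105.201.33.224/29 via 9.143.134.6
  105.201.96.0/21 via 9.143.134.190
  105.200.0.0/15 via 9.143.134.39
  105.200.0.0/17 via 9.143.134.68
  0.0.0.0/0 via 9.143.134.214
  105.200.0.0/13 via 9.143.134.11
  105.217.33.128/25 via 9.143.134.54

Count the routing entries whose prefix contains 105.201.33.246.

4

Prefixes containing 105.201.33.246:
  0.0.0.0/0 (default, matches everything)
  105.192.0.0/10 (105.192.0.0 - 105.255.255.255)
  105.200.0.0/13 (105.200.0.0 - 105.207.255.255)
  105.200.0.0/15 (105.200.0.0 - 105.201.255.255)
Total matching entries: 4.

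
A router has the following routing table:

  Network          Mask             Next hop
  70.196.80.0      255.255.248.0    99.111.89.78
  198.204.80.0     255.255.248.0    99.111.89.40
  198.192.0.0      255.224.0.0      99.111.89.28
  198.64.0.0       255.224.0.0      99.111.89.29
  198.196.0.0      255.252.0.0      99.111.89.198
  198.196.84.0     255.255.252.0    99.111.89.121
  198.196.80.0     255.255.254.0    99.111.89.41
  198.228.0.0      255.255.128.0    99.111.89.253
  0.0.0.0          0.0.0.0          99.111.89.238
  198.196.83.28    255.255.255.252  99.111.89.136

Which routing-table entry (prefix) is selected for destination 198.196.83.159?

Entries matching 198.196.83.159:
  0.0.0.0/0 (default, matches everything)
  198.192.0.0/11 (198.192.0.0 - 198.223.255.255)
  198.196.0.0/14 (198.196.0.0 - 198.199.255.255)
Most specific is 198.196.0.0/14.

198.196.0.0/14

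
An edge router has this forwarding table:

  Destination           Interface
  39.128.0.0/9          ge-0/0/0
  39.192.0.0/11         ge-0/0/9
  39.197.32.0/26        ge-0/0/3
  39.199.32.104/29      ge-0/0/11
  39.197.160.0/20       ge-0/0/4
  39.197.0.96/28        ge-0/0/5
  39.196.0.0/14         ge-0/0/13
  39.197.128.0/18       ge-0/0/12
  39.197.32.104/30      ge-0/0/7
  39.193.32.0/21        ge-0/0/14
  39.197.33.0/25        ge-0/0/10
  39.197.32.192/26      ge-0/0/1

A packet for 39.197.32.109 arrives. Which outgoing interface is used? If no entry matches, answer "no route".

Routes whose prefix contains 39.197.32.109:
  39.128.0.0/9 (39.128.0.0 - 39.255.255.255) -> ge-0/0/0
  39.192.0.0/11 (39.192.0.0 - 39.223.255.255) -> ge-0/0/9
  39.196.0.0/14 (39.196.0.0 - 39.199.255.255) -> ge-0/0/13
More-specific entries that do NOT match:
  39.197.32.104/30 (39.197.32.104 - 39.197.32.107) does not contain 39.197.32.109
  39.199.32.104/29 (39.199.32.104 - 39.199.32.111) does not contain 39.197.32.109
  39.197.0.96/28 (39.197.0.96 - 39.197.0.111) does not contain 39.197.32.109
  39.197.32.0/26 (39.197.32.0 - 39.197.32.63) does not contain 39.197.32.109
  39.197.32.192/26 (39.197.32.192 - 39.197.32.255) does not contain 39.197.32.109
  39.197.33.0/25 (39.197.33.0 - 39.197.33.127) does not contain 39.197.32.109
  39.193.32.0/21 (39.193.32.0 - 39.193.39.255) does not contain 39.197.32.109
  39.197.160.0/20 (39.197.160.0 - 39.197.175.255) does not contain 39.197.32.109
  39.197.128.0/18 (39.197.128.0 - 39.197.191.255) does not contain 39.197.32.109
Longest matching prefix is /14 -> interface ge-0/0/13.

ge-0/0/13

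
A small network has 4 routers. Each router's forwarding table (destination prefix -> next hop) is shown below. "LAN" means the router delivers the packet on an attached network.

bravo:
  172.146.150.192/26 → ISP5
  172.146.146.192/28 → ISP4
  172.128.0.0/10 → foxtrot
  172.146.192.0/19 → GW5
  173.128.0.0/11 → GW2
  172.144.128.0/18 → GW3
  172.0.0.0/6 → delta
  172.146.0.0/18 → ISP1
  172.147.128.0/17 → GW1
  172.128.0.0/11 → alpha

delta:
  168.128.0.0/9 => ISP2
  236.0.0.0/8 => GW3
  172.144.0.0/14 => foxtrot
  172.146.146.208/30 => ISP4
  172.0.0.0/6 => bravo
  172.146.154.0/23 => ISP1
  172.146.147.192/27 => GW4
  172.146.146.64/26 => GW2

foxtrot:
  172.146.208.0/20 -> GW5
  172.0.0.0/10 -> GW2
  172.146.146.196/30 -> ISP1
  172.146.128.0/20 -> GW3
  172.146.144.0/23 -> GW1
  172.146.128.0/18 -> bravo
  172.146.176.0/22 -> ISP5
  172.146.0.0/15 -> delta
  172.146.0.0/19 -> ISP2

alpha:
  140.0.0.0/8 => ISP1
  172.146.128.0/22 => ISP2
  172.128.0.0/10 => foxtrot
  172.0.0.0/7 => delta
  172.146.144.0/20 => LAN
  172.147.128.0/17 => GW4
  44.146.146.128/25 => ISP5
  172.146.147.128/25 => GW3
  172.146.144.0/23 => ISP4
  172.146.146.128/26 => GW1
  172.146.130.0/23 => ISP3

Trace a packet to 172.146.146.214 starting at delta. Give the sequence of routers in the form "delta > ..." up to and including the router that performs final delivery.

delta > foxtrot > bravo > alpha

At delta: longest match for 172.146.146.214 is 172.144.0.0/14 -> foxtrot
At foxtrot: longest match for 172.146.146.214 is 172.146.128.0/18 -> bravo
At bravo: longest match for 172.146.146.214 is 172.128.0.0/11 -> alpha
At alpha: longest match for 172.146.146.214 is 172.146.144.0/20 -> LAN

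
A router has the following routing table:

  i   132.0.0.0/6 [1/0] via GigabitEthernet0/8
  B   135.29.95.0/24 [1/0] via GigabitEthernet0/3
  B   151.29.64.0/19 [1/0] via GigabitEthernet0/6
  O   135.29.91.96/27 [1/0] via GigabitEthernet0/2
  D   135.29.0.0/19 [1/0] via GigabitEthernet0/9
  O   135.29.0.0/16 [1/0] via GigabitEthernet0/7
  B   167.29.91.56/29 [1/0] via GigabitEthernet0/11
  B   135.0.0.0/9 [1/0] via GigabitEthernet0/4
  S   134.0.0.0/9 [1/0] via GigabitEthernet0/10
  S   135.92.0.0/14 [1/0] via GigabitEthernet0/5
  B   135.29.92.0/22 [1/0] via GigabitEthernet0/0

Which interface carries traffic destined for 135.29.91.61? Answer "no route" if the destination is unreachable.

GigabitEthernet0/7

Routes whose prefix contains 135.29.91.61:
  132.0.0.0/6 (132.0.0.0 - 135.255.255.255) -> GigabitEthernet0/8
  135.0.0.0/9 (135.0.0.0 - 135.127.255.255) -> GigabitEthernet0/4
  135.29.0.0/16 (135.29.0.0 - 135.29.255.255) -> GigabitEthernet0/7
More-specific entries that do NOT match:
  167.29.91.56/29 (167.29.91.56 - 167.29.91.63) does not contain 135.29.91.61
  135.29.91.96/27 (135.29.91.96 - 135.29.91.127) does not contain 135.29.91.61
  135.29.95.0/24 (135.29.95.0 - 135.29.95.255) does not contain 135.29.91.61
  135.29.92.0/22 (135.29.92.0 - 135.29.95.255) does not contain 135.29.91.61
  151.29.64.0/19 (151.29.64.0 - 151.29.95.255) does not contain 135.29.91.61
  135.29.0.0/19 (135.29.0.0 - 135.29.31.255) does not contain 135.29.91.61
Longest matching prefix is /16 -> interface GigabitEthernet0/7.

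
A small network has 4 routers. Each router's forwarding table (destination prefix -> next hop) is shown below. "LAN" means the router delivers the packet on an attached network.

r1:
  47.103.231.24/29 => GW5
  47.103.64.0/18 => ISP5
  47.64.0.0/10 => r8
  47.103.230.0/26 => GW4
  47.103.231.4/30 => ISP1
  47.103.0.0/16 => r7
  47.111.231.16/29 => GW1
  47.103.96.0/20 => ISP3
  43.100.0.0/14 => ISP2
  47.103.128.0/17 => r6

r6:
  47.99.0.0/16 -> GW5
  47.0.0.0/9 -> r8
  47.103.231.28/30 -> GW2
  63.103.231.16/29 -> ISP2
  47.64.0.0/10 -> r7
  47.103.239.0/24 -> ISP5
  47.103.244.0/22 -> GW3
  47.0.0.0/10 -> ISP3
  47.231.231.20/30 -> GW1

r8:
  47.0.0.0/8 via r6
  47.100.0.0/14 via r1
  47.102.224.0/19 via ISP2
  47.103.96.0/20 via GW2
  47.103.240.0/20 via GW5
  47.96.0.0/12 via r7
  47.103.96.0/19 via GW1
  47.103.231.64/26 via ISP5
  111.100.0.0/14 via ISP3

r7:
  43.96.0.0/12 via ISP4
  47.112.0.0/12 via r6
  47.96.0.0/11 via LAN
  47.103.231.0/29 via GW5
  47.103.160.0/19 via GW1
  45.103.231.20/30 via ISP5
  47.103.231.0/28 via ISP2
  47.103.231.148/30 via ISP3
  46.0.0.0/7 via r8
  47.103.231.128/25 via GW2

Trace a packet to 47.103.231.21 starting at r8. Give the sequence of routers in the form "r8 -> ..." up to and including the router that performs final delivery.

r8 -> r1 -> r6 -> r7

At r8: longest match for 47.103.231.21 is 47.100.0.0/14 -> r1
At r1: longest match for 47.103.231.21 is 47.103.128.0/17 -> r6
At r6: longest match for 47.103.231.21 is 47.64.0.0/10 -> r7
At r7: longest match for 47.103.231.21 is 47.96.0.0/11 -> LAN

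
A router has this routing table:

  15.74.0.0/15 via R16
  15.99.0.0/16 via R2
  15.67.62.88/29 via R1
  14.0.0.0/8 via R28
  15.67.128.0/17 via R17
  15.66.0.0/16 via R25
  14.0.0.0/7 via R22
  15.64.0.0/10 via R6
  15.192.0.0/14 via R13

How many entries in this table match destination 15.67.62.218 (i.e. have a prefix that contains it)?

2

Prefixes containing 15.67.62.218:
  14.0.0.0/7 (14.0.0.0 - 15.255.255.255)
  15.64.0.0/10 (15.64.0.0 - 15.127.255.255)
Total matching entries: 2.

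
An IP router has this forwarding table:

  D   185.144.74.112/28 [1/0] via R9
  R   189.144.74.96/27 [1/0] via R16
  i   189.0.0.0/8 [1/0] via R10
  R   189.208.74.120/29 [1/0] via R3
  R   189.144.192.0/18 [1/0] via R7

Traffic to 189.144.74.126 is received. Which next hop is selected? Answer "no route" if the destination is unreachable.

R16

Routes whose prefix contains 189.144.74.126:
  189.0.0.0/8 (189.0.0.0 - 189.255.255.255) -> R10
  189.144.74.96/27 (189.144.74.96 - 189.144.74.127) -> R16
More-specific entries that do NOT match:
  189.208.74.120/29 (189.208.74.120 - 189.208.74.127) does not contain 189.144.74.126
  185.144.74.112/28 (185.144.74.112 - 185.144.74.127) does not contain 189.144.74.126
Longest matching prefix is /27 -> next hop R16.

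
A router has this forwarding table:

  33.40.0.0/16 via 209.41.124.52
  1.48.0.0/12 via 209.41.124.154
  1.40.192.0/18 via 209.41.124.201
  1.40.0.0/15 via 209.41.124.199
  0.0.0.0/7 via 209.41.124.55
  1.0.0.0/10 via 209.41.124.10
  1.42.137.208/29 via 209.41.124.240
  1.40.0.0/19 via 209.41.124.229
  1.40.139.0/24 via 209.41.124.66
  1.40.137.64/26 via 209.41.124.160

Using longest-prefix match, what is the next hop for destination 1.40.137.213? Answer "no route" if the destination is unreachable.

209.41.124.199

Routes whose prefix contains 1.40.137.213:
  0.0.0.0/7 (0.0.0.0 - 1.255.255.255) -> 209.41.124.55
  1.0.0.0/10 (1.0.0.0 - 1.63.255.255) -> 209.41.124.10
  1.40.0.0/15 (1.40.0.0 - 1.41.255.255) -> 209.41.124.199
More-specific entries that do NOT match:
  1.42.137.208/29 (1.42.137.208 - 1.42.137.215) does not contain 1.40.137.213
  1.40.137.64/26 (1.40.137.64 - 1.40.137.127) does not contain 1.40.137.213
  1.40.139.0/24 (1.40.139.0 - 1.40.139.255) does not contain 1.40.137.213
  1.40.0.0/19 (1.40.0.0 - 1.40.31.255) does not contain 1.40.137.213
  1.40.192.0/18 (1.40.192.0 - 1.40.255.255) does not contain 1.40.137.213
  33.40.0.0/16 (33.40.0.0 - 33.40.255.255) does not contain 1.40.137.213
Longest matching prefix is /15 -> next hop 209.41.124.199.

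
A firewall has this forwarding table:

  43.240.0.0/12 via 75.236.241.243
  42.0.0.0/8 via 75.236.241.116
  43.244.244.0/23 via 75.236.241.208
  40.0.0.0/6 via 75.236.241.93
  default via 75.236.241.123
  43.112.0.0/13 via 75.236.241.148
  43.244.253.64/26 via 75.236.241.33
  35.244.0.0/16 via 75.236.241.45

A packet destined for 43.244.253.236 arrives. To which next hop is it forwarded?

Routes whose prefix contains 43.244.253.236:
  0.0.0.0/0 (default, matches everything) -> 75.236.241.123
  40.0.0.0/6 (40.0.0.0 - 43.255.255.255) -> 75.236.241.93
  43.240.0.0/12 (43.240.0.0 - 43.255.255.255) -> 75.236.241.243
More-specific entries that do NOT match:
  43.244.253.64/26 (43.244.253.64 - 43.244.253.127) does not contain 43.244.253.236
  43.244.244.0/23 (43.244.244.0 - 43.244.245.255) does not contain 43.244.253.236
  35.244.0.0/16 (35.244.0.0 - 35.244.255.255) does not contain 43.244.253.236
  43.112.0.0/13 (43.112.0.0 - 43.119.255.255) does not contain 43.244.253.236
Longest matching prefix is /12 -> next hop 75.236.241.243.

75.236.241.243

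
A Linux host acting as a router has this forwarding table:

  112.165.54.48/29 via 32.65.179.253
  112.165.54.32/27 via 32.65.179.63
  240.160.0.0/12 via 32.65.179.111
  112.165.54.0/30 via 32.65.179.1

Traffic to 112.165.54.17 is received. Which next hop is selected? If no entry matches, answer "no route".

No entry's prefix contains 112.165.54.17; there is no default route.

no route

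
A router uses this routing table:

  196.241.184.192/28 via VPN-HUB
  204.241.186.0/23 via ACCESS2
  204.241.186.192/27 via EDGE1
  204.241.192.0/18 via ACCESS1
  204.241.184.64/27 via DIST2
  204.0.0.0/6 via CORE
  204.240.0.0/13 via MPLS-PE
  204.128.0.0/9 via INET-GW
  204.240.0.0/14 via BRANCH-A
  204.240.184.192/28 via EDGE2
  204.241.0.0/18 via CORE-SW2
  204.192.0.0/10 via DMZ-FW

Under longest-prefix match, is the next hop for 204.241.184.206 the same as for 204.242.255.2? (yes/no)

204.241.184.206: longest match 204.240.0.0/14 -> BRANCH-A
204.242.255.2: longest match 204.240.0.0/14 -> BRANCH-A

yes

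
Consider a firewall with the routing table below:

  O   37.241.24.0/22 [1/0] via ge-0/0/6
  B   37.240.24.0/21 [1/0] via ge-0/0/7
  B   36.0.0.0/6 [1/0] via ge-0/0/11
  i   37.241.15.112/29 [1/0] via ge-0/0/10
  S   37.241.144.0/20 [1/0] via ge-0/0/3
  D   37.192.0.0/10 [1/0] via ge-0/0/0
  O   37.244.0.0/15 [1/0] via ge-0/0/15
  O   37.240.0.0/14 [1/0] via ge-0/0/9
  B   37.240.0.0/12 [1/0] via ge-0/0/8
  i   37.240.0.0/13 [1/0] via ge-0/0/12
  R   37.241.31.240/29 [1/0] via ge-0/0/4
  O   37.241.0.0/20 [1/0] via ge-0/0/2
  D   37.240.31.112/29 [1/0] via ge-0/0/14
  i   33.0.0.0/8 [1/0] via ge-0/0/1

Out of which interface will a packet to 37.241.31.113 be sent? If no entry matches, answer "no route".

ge-0/0/9

Routes whose prefix contains 37.241.31.113:
  36.0.0.0/6 (36.0.0.0 - 39.255.255.255) -> ge-0/0/11
  37.192.0.0/10 (37.192.0.0 - 37.255.255.255) -> ge-0/0/0
  37.240.0.0/12 (37.240.0.0 - 37.255.255.255) -> ge-0/0/8
  37.240.0.0/13 (37.240.0.0 - 37.247.255.255) -> ge-0/0/12
  37.240.0.0/14 (37.240.0.0 - 37.243.255.255) -> ge-0/0/9
More-specific entries that do NOT match:
  37.241.15.112/29 (37.241.15.112 - 37.241.15.119) does not contain 37.241.31.113
  37.241.31.240/29 (37.241.31.240 - 37.241.31.247) does not contain 37.241.31.113
  37.240.31.112/29 (37.240.31.112 - 37.240.31.119) does not contain 37.241.31.113
  37.241.24.0/22 (37.241.24.0 - 37.241.27.255) does not contain 37.241.31.113
  37.240.24.0/21 (37.240.24.0 - 37.240.31.255) does not contain 37.241.31.113
  37.241.144.0/20 (37.241.144.0 - 37.241.159.255) does not contain 37.241.31.113
  37.241.0.0/20 (37.241.0.0 - 37.241.15.255) does not contain 37.241.31.113
  37.244.0.0/15 (37.244.0.0 - 37.245.255.255) does not contain 37.241.31.113
Longest matching prefix is /14 -> interface ge-0/0/9.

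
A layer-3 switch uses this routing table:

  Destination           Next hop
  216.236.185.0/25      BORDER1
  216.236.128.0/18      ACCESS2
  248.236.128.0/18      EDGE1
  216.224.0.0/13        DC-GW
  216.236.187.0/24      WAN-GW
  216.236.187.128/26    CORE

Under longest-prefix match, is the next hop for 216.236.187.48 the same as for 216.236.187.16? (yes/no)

216.236.187.48: longest match 216.236.187.0/24 -> WAN-GW
216.236.187.16: longest match 216.236.187.0/24 -> WAN-GW

yes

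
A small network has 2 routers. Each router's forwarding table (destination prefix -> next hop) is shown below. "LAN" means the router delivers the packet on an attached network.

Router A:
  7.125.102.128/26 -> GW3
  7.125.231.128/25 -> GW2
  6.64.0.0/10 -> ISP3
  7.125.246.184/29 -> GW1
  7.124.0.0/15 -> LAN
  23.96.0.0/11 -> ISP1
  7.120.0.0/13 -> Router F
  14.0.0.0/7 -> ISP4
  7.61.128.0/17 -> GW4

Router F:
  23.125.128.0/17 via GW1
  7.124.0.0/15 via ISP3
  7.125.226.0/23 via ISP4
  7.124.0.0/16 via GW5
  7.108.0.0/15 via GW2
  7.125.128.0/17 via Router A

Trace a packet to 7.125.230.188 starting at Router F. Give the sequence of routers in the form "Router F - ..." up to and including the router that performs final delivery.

Router F - Router A

At Router F: longest match for 7.125.230.188 is 7.125.128.0/17 -> Router A
At Router A: longest match for 7.125.230.188 is 7.124.0.0/15 -> LAN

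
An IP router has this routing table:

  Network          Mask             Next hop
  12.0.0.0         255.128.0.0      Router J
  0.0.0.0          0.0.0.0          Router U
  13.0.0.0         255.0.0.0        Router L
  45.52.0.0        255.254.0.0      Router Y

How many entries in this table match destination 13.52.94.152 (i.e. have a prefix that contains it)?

Prefixes containing 13.52.94.152:
  0.0.0.0/0 (default, matches everything)
  13.0.0.0/8 (13.0.0.0 - 13.255.255.255)
Total matching entries: 2.

2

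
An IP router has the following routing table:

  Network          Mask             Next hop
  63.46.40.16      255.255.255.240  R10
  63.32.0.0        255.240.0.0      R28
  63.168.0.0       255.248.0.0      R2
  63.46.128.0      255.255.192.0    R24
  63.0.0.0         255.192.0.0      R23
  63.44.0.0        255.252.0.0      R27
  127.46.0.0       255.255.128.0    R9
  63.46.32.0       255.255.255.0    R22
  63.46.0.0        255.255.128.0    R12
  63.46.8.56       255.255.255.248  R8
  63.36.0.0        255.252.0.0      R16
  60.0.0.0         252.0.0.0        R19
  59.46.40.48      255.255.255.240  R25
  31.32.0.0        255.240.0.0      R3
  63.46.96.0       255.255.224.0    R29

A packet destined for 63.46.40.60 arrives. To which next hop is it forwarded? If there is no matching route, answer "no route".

Routes whose prefix contains 63.46.40.60:
  60.0.0.0/6 (60.0.0.0 - 63.255.255.255) -> R19
  63.0.0.0/10 (63.0.0.0 - 63.63.255.255) -> R23
  63.32.0.0/12 (63.32.0.0 - 63.47.255.255) -> R28
  63.44.0.0/14 (63.44.0.0 - 63.47.255.255) -> R27
  63.46.0.0/17 (63.46.0.0 - 63.46.127.255) -> R12
More-specific entries that do NOT match:
  63.46.8.56/29 (63.46.8.56 - 63.46.8.63) does not contain 63.46.40.60
  63.46.40.16/28 (63.46.40.16 - 63.46.40.31) does not contain 63.46.40.60
  59.46.40.48/28 (59.46.40.48 - 59.46.40.63) does not contain 63.46.40.60
  63.46.32.0/24 (63.46.32.0 - 63.46.32.255) does not contain 63.46.40.60
  63.46.96.0/19 (63.46.96.0 - 63.46.127.255) does not contain 63.46.40.60
  63.46.128.0/18 (63.46.128.0 - 63.46.191.255) does not contain 63.46.40.60
Longest matching prefix is /17 -> next hop R12.

R12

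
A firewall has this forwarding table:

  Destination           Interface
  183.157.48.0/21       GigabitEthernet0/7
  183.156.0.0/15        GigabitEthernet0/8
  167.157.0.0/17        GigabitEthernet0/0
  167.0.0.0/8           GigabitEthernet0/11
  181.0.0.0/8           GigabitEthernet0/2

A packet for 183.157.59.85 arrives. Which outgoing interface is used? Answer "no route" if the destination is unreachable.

Routes whose prefix contains 183.157.59.85:
  183.156.0.0/15 (183.156.0.0 - 183.157.255.255) -> GigabitEthernet0/8
More-specific entries that do NOT match:
  183.157.48.0/21 (183.157.48.0 - 183.157.55.255) does not contain 183.157.59.85
  167.157.0.0/17 (167.157.0.0 - 167.157.127.255) does not contain 183.157.59.85
Longest matching prefix is /15 -> interface GigabitEthernet0/8.

GigabitEthernet0/8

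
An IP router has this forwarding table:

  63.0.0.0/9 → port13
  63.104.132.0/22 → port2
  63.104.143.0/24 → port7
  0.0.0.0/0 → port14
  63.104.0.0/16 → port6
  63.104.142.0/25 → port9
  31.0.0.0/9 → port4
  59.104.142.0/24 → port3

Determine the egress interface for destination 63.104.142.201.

port6

Routes whose prefix contains 63.104.142.201:
  0.0.0.0/0 (default, matches everything) -> port14
  63.0.0.0/9 (63.0.0.0 - 63.127.255.255) -> port13
  63.104.0.0/16 (63.104.0.0 - 63.104.255.255) -> port6
More-specific entries that do NOT match:
  63.104.142.0/25 (63.104.142.0 - 63.104.142.127) does not contain 63.104.142.201
  63.104.143.0/24 (63.104.143.0 - 63.104.143.255) does not contain 63.104.142.201
  59.104.142.0/24 (59.104.142.0 - 59.104.142.255) does not contain 63.104.142.201
  63.104.132.0/22 (63.104.132.0 - 63.104.135.255) does not contain 63.104.142.201
Longest matching prefix is /16 -> interface port6.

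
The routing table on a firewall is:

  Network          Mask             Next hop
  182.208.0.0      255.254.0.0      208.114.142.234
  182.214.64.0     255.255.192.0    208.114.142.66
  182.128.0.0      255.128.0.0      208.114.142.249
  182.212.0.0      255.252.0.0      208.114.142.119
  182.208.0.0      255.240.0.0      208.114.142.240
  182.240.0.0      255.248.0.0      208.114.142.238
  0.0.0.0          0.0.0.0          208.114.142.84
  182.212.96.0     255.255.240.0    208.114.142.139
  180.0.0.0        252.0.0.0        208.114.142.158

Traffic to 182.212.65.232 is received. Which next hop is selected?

208.114.142.119

Routes whose prefix contains 182.212.65.232:
  0.0.0.0/0 (default, matches everything) -> 208.114.142.84
  180.0.0.0/6 (180.0.0.0 - 183.255.255.255) -> 208.114.142.158
  182.128.0.0/9 (182.128.0.0 - 182.255.255.255) -> 208.114.142.249
  182.208.0.0/12 (182.208.0.0 - 182.223.255.255) -> 208.114.142.240
  182.212.0.0/14 (182.212.0.0 - 182.215.255.255) -> 208.114.142.119
More-specific entries that do NOT match:
  182.212.96.0/20 (182.212.96.0 - 182.212.111.255) does not contain 182.212.65.232
  182.214.64.0/18 (182.214.64.0 - 182.214.127.255) does not contain 182.212.65.232
  182.208.0.0/15 (182.208.0.0 - 182.209.255.255) does not contain 182.212.65.232
Longest matching prefix is /14 -> next hop 208.114.142.119.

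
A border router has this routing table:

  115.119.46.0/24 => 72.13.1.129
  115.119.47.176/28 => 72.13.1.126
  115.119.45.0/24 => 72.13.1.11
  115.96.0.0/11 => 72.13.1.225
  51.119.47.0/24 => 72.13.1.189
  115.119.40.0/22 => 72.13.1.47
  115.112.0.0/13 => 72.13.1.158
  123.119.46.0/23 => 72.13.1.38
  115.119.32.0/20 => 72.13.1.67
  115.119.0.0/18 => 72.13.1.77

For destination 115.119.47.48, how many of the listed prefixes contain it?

Prefixes containing 115.119.47.48:
  115.96.0.0/11 (115.96.0.0 - 115.127.255.255)
  115.112.0.0/13 (115.112.0.0 - 115.119.255.255)
  115.119.0.0/18 (115.119.0.0 - 115.119.63.255)
  115.119.32.0/20 (115.119.32.0 - 115.119.47.255)
Total matching entries: 4.

4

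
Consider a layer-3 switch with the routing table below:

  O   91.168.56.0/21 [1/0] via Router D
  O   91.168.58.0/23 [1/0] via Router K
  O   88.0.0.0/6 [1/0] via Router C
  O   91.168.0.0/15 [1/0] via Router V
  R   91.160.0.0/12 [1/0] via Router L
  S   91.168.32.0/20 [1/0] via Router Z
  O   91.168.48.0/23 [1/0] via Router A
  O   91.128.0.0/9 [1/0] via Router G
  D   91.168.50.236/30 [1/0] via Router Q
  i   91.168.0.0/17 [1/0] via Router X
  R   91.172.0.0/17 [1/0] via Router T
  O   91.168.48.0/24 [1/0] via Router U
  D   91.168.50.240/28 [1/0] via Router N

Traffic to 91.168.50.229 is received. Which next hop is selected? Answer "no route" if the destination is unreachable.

Router X

Routes whose prefix contains 91.168.50.229:
  88.0.0.0/6 (88.0.0.0 - 91.255.255.255) -> Router C
  91.128.0.0/9 (91.128.0.0 - 91.255.255.255) -> Router G
  91.160.0.0/12 (91.160.0.0 - 91.175.255.255) -> Router L
  91.168.0.0/15 (91.168.0.0 - 91.169.255.255) -> Router V
  91.168.0.0/17 (91.168.0.0 - 91.168.127.255) -> Router X
More-specific entries that do NOT match:
  91.168.50.236/30 (91.168.50.236 - 91.168.50.239) does not contain 91.168.50.229
  91.168.50.240/28 (91.168.50.240 - 91.168.50.255) does not contain 91.168.50.229
  91.168.48.0/24 (91.168.48.0 - 91.168.48.255) does not contain 91.168.50.229
  91.168.58.0/23 (91.168.58.0 - 91.168.59.255) does not contain 91.168.50.229
  91.168.48.0/23 (91.168.48.0 - 91.168.49.255) does not contain 91.168.50.229
  91.168.56.0/21 (91.168.56.0 - 91.168.63.255) does not contain 91.168.50.229
  91.168.32.0/20 (91.168.32.0 - 91.168.47.255) does not contain 91.168.50.229
Longest matching prefix is /17 -> next hop Router X.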